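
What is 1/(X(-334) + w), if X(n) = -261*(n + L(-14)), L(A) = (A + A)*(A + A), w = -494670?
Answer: -1/612120 ≈ -1.6337e-6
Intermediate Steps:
L(A) = 4*A² (L(A) = (2*A)*(2*A) = 4*A²)
X(n) = -204624 - 261*n (X(n) = -261*(n + 4*(-14)²) = -261*(n + 4*196) = -261*(n + 784) = -261*(784 + n) = -204624 - 261*n)
1/(X(-334) + w) = 1/((-204624 - 261*(-334)) - 494670) = 1/((-204624 + 87174) - 494670) = 1/(-117450 - 494670) = 1/(-612120) = -1/612120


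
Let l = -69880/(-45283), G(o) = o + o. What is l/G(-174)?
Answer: -17470/3939621 ≈ -0.0044344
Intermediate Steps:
G(o) = 2*o
l = 69880/45283 (l = -69880*(-1/45283) = 69880/45283 ≈ 1.5432)
l/G(-174) = 69880/(45283*((2*(-174)))) = (69880/45283)/(-348) = (69880/45283)*(-1/348) = -17470/3939621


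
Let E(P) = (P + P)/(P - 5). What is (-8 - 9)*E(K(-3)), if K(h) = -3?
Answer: -51/4 ≈ -12.750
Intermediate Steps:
E(P) = 2*P/(-5 + P) (E(P) = (2*P)/(-5 + P) = 2*P/(-5 + P))
(-8 - 9)*E(K(-3)) = (-8 - 9)*(2*(-3)/(-5 - 3)) = -34*(-3)/(-8) = -34*(-3)*(-1)/8 = -17*3/4 = -51/4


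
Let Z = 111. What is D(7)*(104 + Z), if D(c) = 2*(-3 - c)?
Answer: -4300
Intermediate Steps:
D(c) = -6 - 2*c
D(7)*(104 + Z) = (-6 - 2*7)*(104 + 111) = (-6 - 14)*215 = -20*215 = -4300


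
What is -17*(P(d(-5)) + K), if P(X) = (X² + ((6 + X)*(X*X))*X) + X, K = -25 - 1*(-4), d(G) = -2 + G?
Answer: -6188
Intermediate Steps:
K = -21 (K = -25 + 4 = -21)
P(X) = X + X² + X³*(6 + X) (P(X) = (X² + ((6 + X)*X²)*X) + X = (X² + (X²*(6 + X))*X) + X = (X² + X³*(6 + X)) + X = X + X² + X³*(6 + X))
-17*(P(d(-5)) + K) = -17*((-2 - 5)*(1 + (-2 - 5) + (-2 - 5)³ + 6*(-2 - 5)²) - 21) = -17*(-7*(1 - 7 + (-7)³ + 6*(-7)²) - 21) = -17*(-7*(1 - 7 - 343 + 6*49) - 21) = -17*(-7*(1 - 7 - 343 + 294) - 21) = -17*(-7*(-55) - 21) = -17*(385 - 21) = -17*364 = -6188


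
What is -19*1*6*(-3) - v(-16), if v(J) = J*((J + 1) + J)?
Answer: -154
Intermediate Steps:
v(J) = J*(1 + 2*J) (v(J) = J*((1 + J) + J) = J*(1 + 2*J))
-19*1*6*(-3) - v(-16) = -19*1*6*(-3) - (-16)*(1 + 2*(-16)) = -114*(-3) - (-16)*(1 - 32) = -19*(-18) - (-16)*(-31) = 342 - 1*496 = 342 - 496 = -154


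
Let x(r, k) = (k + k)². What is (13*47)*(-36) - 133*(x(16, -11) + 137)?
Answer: -104589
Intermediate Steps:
x(r, k) = 4*k² (x(r, k) = (2*k)² = 4*k²)
(13*47)*(-36) - 133*(x(16, -11) + 137) = (13*47)*(-36) - 133*(4*(-11)² + 137) = 611*(-36) - 133*(4*121 + 137) = -21996 - 133*(484 + 137) = -21996 - 133*621 = -21996 - 1*82593 = -21996 - 82593 = -104589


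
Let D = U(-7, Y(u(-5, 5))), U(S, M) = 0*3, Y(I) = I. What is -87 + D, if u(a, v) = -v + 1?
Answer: -87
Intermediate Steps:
u(a, v) = 1 - v
U(S, M) = 0
D = 0
-87 + D = -87 + 0 = -87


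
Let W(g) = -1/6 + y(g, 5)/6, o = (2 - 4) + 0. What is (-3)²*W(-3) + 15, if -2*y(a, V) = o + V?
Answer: 45/4 ≈ 11.250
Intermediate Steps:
o = -2 (o = -2 + 0 = -2)
y(a, V) = 1 - V/2 (y(a, V) = -(-2 + V)/2 = 1 - V/2)
W(g) = -5/12 (W(g) = -1/6 + (1 - ½*5)/6 = -1*⅙ + (1 - 5/2)*(⅙) = -⅙ - 3/2*⅙ = -⅙ - ¼ = -5/12)
(-3)²*W(-3) + 15 = (-3)²*(-5/12) + 15 = 9*(-5/12) + 15 = -15/4 + 15 = 45/4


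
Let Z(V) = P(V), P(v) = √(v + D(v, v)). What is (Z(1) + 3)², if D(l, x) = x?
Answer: (3 + √2)² ≈ 19.485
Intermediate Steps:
P(v) = √2*√v (P(v) = √(v + v) = √(2*v) = √2*√v)
Z(V) = √2*√V
(Z(1) + 3)² = (√2*√1 + 3)² = (√2*1 + 3)² = (√2 + 3)² = (3 + √2)²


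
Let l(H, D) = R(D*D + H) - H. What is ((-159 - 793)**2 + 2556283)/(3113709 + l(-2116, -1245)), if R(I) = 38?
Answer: 3462587/3115863 ≈ 1.1113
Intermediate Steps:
l(H, D) = 38 - H
((-159 - 793)**2 + 2556283)/(3113709 + l(-2116, -1245)) = ((-159 - 793)**2 + 2556283)/(3113709 + (38 - 1*(-2116))) = ((-952)**2 + 2556283)/(3113709 + (38 + 2116)) = (906304 + 2556283)/(3113709 + 2154) = 3462587/3115863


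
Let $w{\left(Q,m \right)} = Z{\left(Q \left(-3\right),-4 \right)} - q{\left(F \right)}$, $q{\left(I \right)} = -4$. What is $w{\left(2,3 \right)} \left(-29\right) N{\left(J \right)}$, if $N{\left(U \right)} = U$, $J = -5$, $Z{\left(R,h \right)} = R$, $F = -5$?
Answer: $-290$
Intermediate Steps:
$w{\left(Q,m \right)} = 4 - 3 Q$ ($w{\left(Q,m \right)} = Q \left(-3\right) - -4 = - 3 Q + 4 = 4 - 3 Q$)
$w{\left(2,3 \right)} \left(-29\right) N{\left(J \right)} = \left(4 - 6\right) \left(-29\right) \left(-5\right) = \left(-2\right) \left(-29\right) \left(-5\right) = 58 \left(-5\right) = -290$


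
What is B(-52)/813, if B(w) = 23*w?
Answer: -1196/813 ≈ -1.4711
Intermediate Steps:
B(-52)/813 = (23*(-52))/813 = -1196*1/813 = -1196/813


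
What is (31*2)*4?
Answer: 248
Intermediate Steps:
(31*2)*4 = 62*4 = 248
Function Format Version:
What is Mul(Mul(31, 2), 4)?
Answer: 248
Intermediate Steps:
Mul(Mul(31, 2), 4) = Mul(62, 4) = 248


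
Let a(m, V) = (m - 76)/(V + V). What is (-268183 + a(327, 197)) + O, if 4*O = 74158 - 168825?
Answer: -229977101/788 ≈ -2.9185e+5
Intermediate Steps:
O = -94667/4 (O = (74158 - 168825)/4 = (¼)*(-94667) = -94667/4 ≈ -23667.)
a(m, V) = (-76 + m)/(2*V) (a(m, V) = (-76 + m)/((2*V)) = (-76 + m)*(1/(2*V)) = (-76 + m)/(2*V))
(-268183 + a(327, 197)) + O = (-268183 + (½)*(-76 + 327)/197) - 94667/4 = (-268183 + (½)*(1/197)*251) - 94667/4 = (-268183 + 251/394) - 94667/4 = -105663851/394 - 94667/4 = -229977101/788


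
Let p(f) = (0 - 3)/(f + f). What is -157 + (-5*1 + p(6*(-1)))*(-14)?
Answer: -181/2 ≈ -90.500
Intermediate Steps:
p(f) = -3/(2*f) (p(f) = -3*1/(2*f) = -3/(2*f))
-157 + (-5*1 + p(6*(-1)))*(-14) = -157 + (-5*1 - 3/(2*(6*(-1))))*(-14) = -157 + (-5 - 3/2/(-6))*(-14) = -157 + (-5 - 3/2*(-1/6))*(-14) = -157 + (-5 + 1/4)*(-14) = -157 - 19/4*(-14) = -157 + 133/2 = -181/2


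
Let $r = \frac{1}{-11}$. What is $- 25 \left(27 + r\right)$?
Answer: $- \frac{7400}{11} \approx -672.73$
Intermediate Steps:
$r = - \frac{1}{11} \approx -0.090909$
$- 25 \left(27 + r\right) = - 25 \left(27 - \frac{1}{11}\right) = \left(-25\right) \frac{296}{11} = - \frac{7400}{11}$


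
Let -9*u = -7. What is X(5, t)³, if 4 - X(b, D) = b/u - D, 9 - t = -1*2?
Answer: 216000/343 ≈ 629.74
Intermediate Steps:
t = 11 (t = 9 - (-1)*2 = 9 - 1*(-2) = 9 + 2 = 11)
u = 7/9 (u = -⅑*(-7) = 7/9 ≈ 0.77778)
X(b, D) = 4 + D - 9*b/7 (X(b, D) = 4 - (b/(7/9) - D) = 4 - (b*(9/7) - D) = 4 - (9*b/7 - D) = 4 - (-D + 9*b/7) = 4 + (D - 9*b/7) = 4 + D - 9*b/7)
X(5, t)³ = (4 + 11 - 9/7*5)³ = (4 + 11 - 45/7)³ = (60/7)³ = 216000/343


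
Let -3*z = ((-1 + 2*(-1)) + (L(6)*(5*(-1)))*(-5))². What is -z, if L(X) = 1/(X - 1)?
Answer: 4/3 ≈ 1.3333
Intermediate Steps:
L(X) = 1/(-1 + X)
z = -4/3 (z = -((-1 + 2*(-1)) + ((5*(-1))/(-1 + 6))*(-5))²/3 = -((-1 - 2) + (-5/5)*(-5))²/3 = -(-3 + ((⅕)*(-5))*(-5))²/3 = -(-3 - 1*(-5))²/3 = -(-3 + 5)²/3 = -⅓*2² = -⅓*4 = -4/3 ≈ -1.3333)
-z = -1*(-4/3) = 4/3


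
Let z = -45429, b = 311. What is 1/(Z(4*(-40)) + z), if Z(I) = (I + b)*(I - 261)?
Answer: -1/109000 ≈ -9.1743e-6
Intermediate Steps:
Z(I) = (-261 + I)*(311 + I) (Z(I) = (I + 311)*(I - 261) = (311 + I)*(-261 + I) = (-261 + I)*(311 + I))
1/(Z(4*(-40)) + z) = 1/((-81171 + (4*(-40))² + 50*(4*(-40))) - 45429) = 1/((-81171 + (-160)² + 50*(-160)) - 45429) = 1/((-81171 + 25600 - 8000) - 45429) = 1/(-63571 - 45429) = 1/(-109000) = -1/109000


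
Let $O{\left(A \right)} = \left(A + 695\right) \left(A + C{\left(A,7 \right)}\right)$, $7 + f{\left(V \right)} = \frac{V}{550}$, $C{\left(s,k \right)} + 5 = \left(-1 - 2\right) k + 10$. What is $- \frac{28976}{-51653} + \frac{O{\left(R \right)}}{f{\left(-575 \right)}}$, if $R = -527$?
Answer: $\frac{34556326912}{3047527} \approx 11339.0$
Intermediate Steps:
$C{\left(s,k \right)} = 5 - 3 k$ ($C{\left(s,k \right)} = -5 + \left(\left(-1 - 2\right) k + 10\right) = -5 - \left(-10 + 3 k\right) = 5 - 3 k$)
$f{\left(V \right)} = -7 + \frac{V}{550}$
$O{\left(A \right)} = \left(-16 + A\right) \left(695 + A\right)$ ($O{\left(A \right)} = \left(A + 695\right) \left(A + \left(5 - 21\right)\right) = \left(695 + A\right) \left(A + \left(5 - 21\right)\right) = \left(695 + A\right) \left(A - 16\right) = \left(695 + A\right) \left(-16 + A\right) = \left(-16 + A\right) \left(695 + A\right)$)
$- \frac{28976}{-51653} + \frac{O{\left(R \right)}}{f{\left(-575 \right)}} = - \frac{28976}{-51653} + \frac{-11120 + \left(-527\right)^{2} + 679 \left(-527\right)}{-7 + \frac{1}{550} \left(-575\right)} = \left(-28976\right) \left(- \frac{1}{51653}\right) + \frac{-11120 + 277729 - 357833}{-7 - \frac{23}{22}} = \frac{28976}{51653} - \frac{91224}{- \frac{177}{22}} = \frac{28976}{51653} - - \frac{668976}{59} = \frac{28976}{51653} + \frac{668976}{59} = \frac{34556326912}{3047527}$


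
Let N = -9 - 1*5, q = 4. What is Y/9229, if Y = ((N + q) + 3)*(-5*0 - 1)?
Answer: 7/9229 ≈ 0.00075848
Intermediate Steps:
N = -14 (N = -9 - 5 = -14)
Y = 7 (Y = ((-14 + 4) + 3)*(-5*0 - 1) = (-10 + 3)*(0 - 1) = -7*(-1) = 7)
Y/9229 = 7/9229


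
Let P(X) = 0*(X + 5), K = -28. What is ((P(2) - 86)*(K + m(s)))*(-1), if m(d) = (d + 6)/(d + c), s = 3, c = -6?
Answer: -2666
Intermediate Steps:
P(X) = 0 (P(X) = 0*(5 + X) = 0)
m(d) = (6 + d)/(-6 + d) (m(d) = (d + 6)/(d - 6) = (6 + d)/(-6 + d))
((P(2) - 86)*(K + m(s)))*(-1) = ((0 - 86)*(-28 + (6 + 3)/(-6 + 3)))*(-1) = -86*(-28 + 9/(-3))*(-1) = -86*(-28 - ⅓*9)*(-1) = -86*(-28 - 3)*(-1) = -86*(-31)*(-1) = 2666*(-1) = -2666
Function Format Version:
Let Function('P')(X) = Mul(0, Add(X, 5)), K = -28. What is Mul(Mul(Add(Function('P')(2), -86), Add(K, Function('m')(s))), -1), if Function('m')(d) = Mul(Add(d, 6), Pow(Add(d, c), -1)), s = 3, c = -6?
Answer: -2666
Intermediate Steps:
Function('P')(X) = 0 (Function('P')(X) = Mul(0, Add(5, X)) = 0)
Function('m')(d) = Mul(Pow(Add(-6, d), -1), Add(6, d)) (Function('m')(d) = Mul(Add(d, 6), Pow(Add(d, -6), -1)) = Mul(Add(6, d), Pow(Add(-6, d), -1)) = Mul(Pow(Add(-6, d), -1), Add(6, d)))
Mul(Mul(Add(Function('P')(2), -86), Add(K, Function('m')(s))), -1) = Mul(Mul(Add(0, -86), Add(-28, Mul(Pow(Add(-6, 3), -1), Add(6, 3)))), -1) = Mul(Mul(-86, Add(-28, Mul(Pow(-3, -1), 9))), -1) = Mul(Mul(-86, Add(-28, Mul(Rational(-1, 3), 9))), -1) = Mul(Mul(-86, Add(-28, -3)), -1) = Mul(Mul(-86, -31), -1) = Mul(2666, -1) = -2666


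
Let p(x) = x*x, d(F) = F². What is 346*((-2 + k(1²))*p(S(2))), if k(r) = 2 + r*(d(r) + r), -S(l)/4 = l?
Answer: 44288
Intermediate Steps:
S(l) = -4*l
p(x) = x²
k(r) = 2 + r*(r + r²) (k(r) = 2 + r*(r² + r) = 2 + r*(r + r²))
346*((-2 + k(1²))*p(S(2))) = 346*((-2 + (2 + (1²)² + (1²)³))*(-4*2)²) = 346*((-2 + (2 + 1² + 1³))*(-8)²) = 346*((-2 + (2 + 1 + 1))*64) = 346*((-2 + 4)*64) = 346*(2*64) = 346*128 = 44288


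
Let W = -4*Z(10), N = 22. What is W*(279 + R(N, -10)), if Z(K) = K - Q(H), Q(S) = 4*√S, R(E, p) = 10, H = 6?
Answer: -11560 + 4624*√6 ≈ -233.56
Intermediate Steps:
Z(K) = K - 4*√6
W = -40 + 16*√6 (W = -4*(10 - 4*√6) = -40 + 16*√6 ≈ -0.80816)
W*(279 + R(N, -10)) = (-40 + 16*√6)*(279 + 10) = (-40 + 16*√6)*289 = -11560 + 4624*√6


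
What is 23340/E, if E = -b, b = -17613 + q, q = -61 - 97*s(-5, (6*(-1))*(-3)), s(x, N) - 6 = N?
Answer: 11670/10001 ≈ 1.1669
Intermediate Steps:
s(x, N) = 6 + N
q = -2389 (q = -61 - 97*(6 + (6*(-1))*(-3)) = -61 - 97*(6 - 6*(-3)) = -61 - 97*(6 + 18) = -61 - 97*24 = -61 - 2328 = -2389)
b = -20002 (b = -17613 - 2389 = -20002)
E = 20002 (E = -1*(-20002) = 20002)
23340/E = 23340/20002 = 23340*(1/20002) = 11670/10001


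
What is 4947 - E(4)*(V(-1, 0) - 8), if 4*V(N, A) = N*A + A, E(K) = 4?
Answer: 4979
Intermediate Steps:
V(N, A) = A/4 + A*N/4 (V(N, A) = (N*A + A)/4 = (A*N + A)/4 = (A + A*N)/4 = A/4 + A*N/4)
4947 - E(4)*(V(-1, 0) - 8) = 4947 - 4*((¼)*0*(1 - 1) - 8) = 4947 - 4*((¼)*0*0 - 8) = 4947 - 4*(0 - 8) = 4947 - 4*(-8) = 4947 - 1*(-32) = 4947 + 32 = 4979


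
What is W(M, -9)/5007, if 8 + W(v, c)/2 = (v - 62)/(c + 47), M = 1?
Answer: -365/95133 ≈ -0.0038367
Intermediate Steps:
W(v, c) = -16 + 2*(-62 + v)/(47 + c) (W(v, c) = -16 + 2*((v - 62)/(c + 47)) = -16 + 2*((-62 + v)/(47 + c)) = -16 + 2*(-62 + v)/(47 + c))
W(M, -9)/5007 = (2*(-438 + 1 - 8*(-9))/(47 - 9))/5007 = (2*(-438 + 1 + 72)/38)*(1/5007) = (2*(1/38)*(-365))*(1/5007) = -365/19*1/5007 = -365/95133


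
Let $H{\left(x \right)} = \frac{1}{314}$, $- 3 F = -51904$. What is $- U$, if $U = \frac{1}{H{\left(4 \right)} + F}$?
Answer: $- \frac{942}{16297859} \approx -5.7799 \cdot 10^{-5}$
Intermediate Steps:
$F = \frac{51904}{3}$ ($F = \left(- \frac{1}{3}\right) \left(-51904\right) = \frac{51904}{3} \approx 17301.0$)
$H{\left(x \right)} = \frac{1}{314}$
$U = \frac{942}{16297859}$ ($U = \frac{1}{\frac{1}{314} + \frac{51904}{3}} = \frac{1}{\frac{16297859}{942}} = \frac{942}{16297859} \approx 5.7799 \cdot 10^{-5}$)
$- U = \left(-1\right) \frac{942}{16297859} = - \frac{942}{16297859}$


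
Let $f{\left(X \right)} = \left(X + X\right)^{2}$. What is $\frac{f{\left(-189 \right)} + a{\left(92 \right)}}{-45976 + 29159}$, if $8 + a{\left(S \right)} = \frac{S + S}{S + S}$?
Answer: $- \frac{142877}{16817} \approx -8.496$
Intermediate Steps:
$f{\left(X \right)} = 4 X^{2}$ ($f{\left(X \right)} = \left(2 X\right)^{2} = 4 X^{2}$)
$a{\left(S \right)} = -7$ ($a{\left(S \right)} = -8 + \frac{S + S}{S + S} = -8 + \frac{2 S}{2 S} = -8 + 2 S \frac{1}{2 S} = -8 + 1 = -7$)
$\frac{f{\left(-189 \right)} + a{\left(92 \right)}}{-45976 + 29159} = \frac{4 \left(-189\right)^{2} - 7}{-45976 + 29159} = \frac{4 \cdot 35721 - 7}{-16817} = \left(142884 - 7\right) \left(- \frac{1}{16817}\right) = 142877 \left(- \frac{1}{16817}\right) = - \frac{142877}{16817}$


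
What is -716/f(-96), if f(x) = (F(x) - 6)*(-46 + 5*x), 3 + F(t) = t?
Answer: -358/27615 ≈ -0.012964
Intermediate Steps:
F(t) = -3 + t
f(x) = (-46 + 5*x)*(-9 + x) (f(x) = ((-3 + x) - 6)*(-46 + 5*x) = (-9 + x)*(-46 + 5*x) = (-46 + 5*x)*(-9 + x))
-716/f(-96) = -716/(414 - 91*(-96) + 5*(-96)**2) = -716/(414 + 8736 + 5*9216) = -716/(414 + 8736 + 46080) = -716/55230 = -716*1/55230 = -358/27615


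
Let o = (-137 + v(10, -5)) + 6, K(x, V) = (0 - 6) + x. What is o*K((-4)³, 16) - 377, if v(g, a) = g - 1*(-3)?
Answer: 7883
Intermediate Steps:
v(g, a) = 3 + g (v(g, a) = g + 3 = 3 + g)
K(x, V) = -6 + x
o = -118 (o = (-137 + (3 + 10)) + 6 = (-137 + 13) + 6 = -124 + 6 = -118)
o*K((-4)³, 16) - 377 = -118*(-6 + (-4)³) - 377 = -118*(-6 - 64) - 377 = -118*(-70) - 377 = 8260 - 377 = 7883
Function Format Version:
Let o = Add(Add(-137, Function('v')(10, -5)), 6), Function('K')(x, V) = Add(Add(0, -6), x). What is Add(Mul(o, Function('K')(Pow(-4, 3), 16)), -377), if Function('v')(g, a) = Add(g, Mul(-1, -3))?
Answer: 7883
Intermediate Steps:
Function('v')(g, a) = Add(3, g) (Function('v')(g, a) = Add(g, 3) = Add(3, g))
Function('K')(x, V) = Add(-6, x)
o = -118 (o = Add(Add(-137, Add(3, 10)), 6) = Add(Add(-137, 13), 6) = Add(-124, 6) = -118)
Add(Mul(o, Function('K')(Pow(-4, 3), 16)), -377) = Add(Mul(-118, Add(-6, Pow(-4, 3))), -377) = Add(Mul(-118, Add(-6, -64)), -377) = Add(Mul(-118, -70), -377) = Add(8260, -377) = 7883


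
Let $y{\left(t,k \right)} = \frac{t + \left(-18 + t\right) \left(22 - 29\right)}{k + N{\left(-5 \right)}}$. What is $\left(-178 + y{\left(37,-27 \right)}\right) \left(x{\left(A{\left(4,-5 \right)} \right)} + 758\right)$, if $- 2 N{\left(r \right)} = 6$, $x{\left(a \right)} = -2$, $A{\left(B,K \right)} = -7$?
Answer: $- \frac{660744}{5} \approx -1.3215 \cdot 10^{5}$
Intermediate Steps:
$N{\left(r \right)} = -3$ ($N{\left(r \right)} = \left(- \frac{1}{2}\right) 6 = -3$)
$y{\left(t,k \right)} = \frac{126 - 6 t}{-3 + k}$ ($y{\left(t,k \right)} = \frac{t + \left(-18 + t\right) \left(22 - 29\right)}{k - 3} = \frac{t + \left(-18 + t\right) \left(-7\right)}{-3 + k} = \frac{t - \left(-126 + 7 t\right)}{-3 + k} = \frac{126 - 6 t}{-3 + k}$)
$\left(-178 + y{\left(37,-27 \right)}\right) \left(x{\left(A{\left(4,-5 \right)} \right)} + 758\right) = \left(-178 + \frac{6 \left(21 - 37\right)}{-3 - 27}\right) \left(-2 + 758\right) = \left(-178 + \frac{6 \left(21 - 37\right)}{-30}\right) 756 = \left(-178 + 6 \left(- \frac{1}{30}\right) \left(-16\right)\right) 756 = \left(-178 + \frac{16}{5}\right) 756 = \left(- \frac{874}{5}\right) 756 = - \frac{660744}{5}$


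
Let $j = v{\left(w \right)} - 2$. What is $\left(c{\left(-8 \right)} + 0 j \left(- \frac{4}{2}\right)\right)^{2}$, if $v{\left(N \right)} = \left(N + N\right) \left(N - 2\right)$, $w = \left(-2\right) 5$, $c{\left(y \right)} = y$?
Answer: $64$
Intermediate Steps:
$w = -10$
$v{\left(N \right)} = 2 N \left(-2 + N\right)$
$j = 238$ ($j = 2 \left(-10\right) \left(-2 - 10\right) - 2 = 2 \left(-10\right) \left(-12\right) - 2 = 240 - 2 = 238$)
$\left(c{\left(-8 \right)} + 0 j \left(- \frac{4}{2}\right)\right)^{2} = \left(-8 + 0 \cdot 238 \left(- \frac{4}{2}\right)\right)^{2} = \left(-8 + 0 \left(\left(-4\right) \frac{1}{2}\right)\right)^{2} = \left(-8 + 0 \left(-2\right)\right)^{2} = \left(-8 + 0\right)^{2} = \left(-8\right)^{2} = 64$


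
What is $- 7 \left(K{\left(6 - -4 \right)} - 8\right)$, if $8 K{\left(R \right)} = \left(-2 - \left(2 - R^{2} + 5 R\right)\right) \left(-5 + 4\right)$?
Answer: $\frac{385}{4} \approx 96.25$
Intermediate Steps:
$K{\left(R \right)} = \frac{1}{2} - \frac{R^{2}}{8} + \frac{5 R}{8}$ ($K{\left(R \right)} = \frac{\left(-2 - \left(2 - R^{2} + 5 R\right)\right) \left(-5 + 4\right)}{8} = \frac{\left(-2 - \left(2 - R^{2} + 5 R\right)\right) \left(-1\right)}{8} = \frac{\left(-4 + R^{2} - 5 R\right) \left(-1\right)}{8} = \frac{4 - R^{2} + 5 R}{8} = \frac{1}{2} - \frac{R^{2}}{8} + \frac{5 R}{8}$)
$- 7 \left(K{\left(6 - -4 \right)} - 8\right) = - 7 \left(\left(\frac{1}{2} - \frac{\left(6 - -4\right)^{2}}{8} + \frac{5 \left(6 - -4\right)}{8}\right) - 8\right) = - 7 \left(\left(\frac{1}{2} - \frac{\left(6 + 4\right)^{2}}{8} + \frac{5 \left(6 + 4\right)}{8}\right) - 8\right) = - 7 \left(\left(\frac{1}{2} - \frac{10^{2}}{8} + \frac{5}{8} \cdot 10\right) - 8\right) = - 7 \left(\left(\frac{1}{2} - \frac{25}{2} + \frac{25}{4}\right) - 8\right) = - 7 \left(- \frac{23}{4} - 8\right) = \left(-7\right) \left(- \frac{55}{4}\right) = \frac{385}{4}$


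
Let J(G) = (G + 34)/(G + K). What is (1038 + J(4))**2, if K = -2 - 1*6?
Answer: 4231249/4 ≈ 1.0578e+6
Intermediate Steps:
K = -8 (K = -2 - 6 = -8)
J(G) = (34 + G)/(-8 + G) (J(G) = (G + 34)/(G - 8) = (34 + G)/(-8 + G))
(1038 + J(4))**2 = (1038 + (34 + 4)/(-8 + 4))**2 = (1038 + 38/(-4))**2 = (1038 - 1/4*38)**2 = (1038 - 19/2)**2 = (2057/2)**2 = 4231249/4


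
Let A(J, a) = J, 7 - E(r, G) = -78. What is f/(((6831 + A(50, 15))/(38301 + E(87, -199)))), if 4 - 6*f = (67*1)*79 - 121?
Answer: -99189424/20643 ≈ -4805.0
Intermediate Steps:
f = -2584/3 (f = ⅔ - ((67*1)*79 - 121)/6 = ⅔ - (67*79 - 121)/6 = ⅔ - (5293 - 121)/6 = ⅔ - ⅙*5172 = ⅔ - 862 = -2584/3 ≈ -861.33)
E(r, G) = 85 (E(r, G) = 7 - 1*(-78) = 7 + 78 = 85)
f/(((6831 + A(50, 15))/(38301 + E(87, -199)))) = -2584*(38301 + 85)/(6831 + 50)/3 = -2584/(3*(6881/38386)) = -2584/(3*(6881*(1/38386))) = -2584/(3*6881/38386) = -2584/3*38386/6881 = -99189424/20643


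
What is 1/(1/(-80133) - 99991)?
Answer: -80133/8012578804 ≈ -1.0001e-5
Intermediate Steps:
1/(1/(-80133) - 99991) = 1/(-1/80133 - 99991) = 1/(-8012578804/80133) = -80133/8012578804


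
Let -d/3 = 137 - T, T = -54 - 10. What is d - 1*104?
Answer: -707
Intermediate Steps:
T = -64
d = -603 (d = -3*(137 - 1*(-64)) = -3*(137 + 64) = -3*201 = -603)
d - 1*104 = -603 - 1*104 = -603 - 104 = -707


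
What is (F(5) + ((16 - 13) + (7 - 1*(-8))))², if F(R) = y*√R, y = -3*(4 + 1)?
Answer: 1449 - 540*√5 ≈ 241.52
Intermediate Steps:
y = -15 (y = -3*5 = -15)
F(R) = -15*√R
(F(5) + ((16 - 13) + (7 - 1*(-8))))² = (-15*√5 + ((16 - 13) + (7 - 1*(-8))))² = (-15*√5 + (3 + (7 + 8)))² = (-15*√5 + (3 + 15))² = (-15*√5 + 18)² = (18 - 15*√5)²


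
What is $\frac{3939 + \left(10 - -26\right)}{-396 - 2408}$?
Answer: $- \frac{3975}{2804} \approx -1.4176$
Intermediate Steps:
$\frac{3939 + \left(10 - -26\right)}{-396 - 2408} = \frac{3939 + \left(10 + 26\right)}{-2804} = \left(3939 + 36\right) \left(- \frac{1}{2804}\right) = 3975 \left(- \frac{1}{2804}\right) = - \frac{3975}{2804}$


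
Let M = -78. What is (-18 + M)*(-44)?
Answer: 4224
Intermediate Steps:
(-18 + M)*(-44) = (-18 - 78)*(-44) = -96*(-44) = 4224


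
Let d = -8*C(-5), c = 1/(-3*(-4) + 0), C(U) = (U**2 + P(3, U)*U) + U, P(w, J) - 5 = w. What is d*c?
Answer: 40/3 ≈ 13.333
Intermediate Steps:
P(w, J) = 5 + w
C(U) = U**2 + 9*U (C(U) = (U**2 + (5 + 3)*U) + U = (U**2 + 8*U) + U = U**2 + 9*U)
c = 1/12 (c = 1/(12 + 0) = 1/12 ≈ 0.083333)
d = 160 (d = -(-40)*(9 - 5) = -(-40)*4 = -8*(-20) = 160)
d*c = 160*(1/12) = 40/3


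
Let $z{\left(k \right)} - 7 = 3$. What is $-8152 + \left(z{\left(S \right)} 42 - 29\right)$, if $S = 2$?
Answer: $-7761$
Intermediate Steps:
$z{\left(k \right)} = 10$ ($z{\left(k \right)} = 7 + 3 = 10$)
$-8152 + \left(z{\left(S \right)} 42 - 29\right) = -8152 + \left(10 \cdot 42 - 29\right) = -8152 + \left(420 - 29\right) = -8152 + 391 = -7761$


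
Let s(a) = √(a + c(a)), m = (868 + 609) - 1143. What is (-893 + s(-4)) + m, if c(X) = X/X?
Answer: -559 + I*√3 ≈ -559.0 + 1.732*I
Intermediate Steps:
c(X) = 1
m = 334 (m = 1477 - 1143 = 334)
s(a) = √(1 + a) (s(a) = √(a + 1) = √(1 + a))
(-893 + s(-4)) + m = (-893 + √(1 - 4)) + 334 = (-893 + √(-3)) + 334 = (-893 + I*√3) + 334 = -559 + I*√3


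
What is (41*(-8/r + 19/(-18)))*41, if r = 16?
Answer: -23534/9 ≈ -2614.9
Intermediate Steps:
(41*(-8/r + 19/(-18)))*41 = (41*(-8/16 + 19/(-18)))*41 = (41*(-8*1/16 + 19*(-1/18)))*41 = (41*(-½ - 19/18))*41 = (41*(-14/9))*41 = -574/9*41 = -23534/9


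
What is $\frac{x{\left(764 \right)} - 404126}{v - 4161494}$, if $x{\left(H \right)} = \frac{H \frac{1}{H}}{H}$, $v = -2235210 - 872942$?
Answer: $\frac{308752263}{5554009544} \approx 0.055591$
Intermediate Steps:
$v = -3108152$
$x{\left(H \right)} = \frac{1}{H}$ ($x{\left(H \right)} = 1 \frac{1}{H} = \frac{1}{H}$)
$\frac{x{\left(764 \right)} - 404126}{v - 4161494} = \frac{\frac{1}{764} - 404126}{-3108152 - 4161494} = \frac{\frac{1}{764} - 404126}{-7269646} = \left(- \frac{308752263}{764}\right) \left(- \frac{1}{7269646}\right) = \frac{308752263}{5554009544}$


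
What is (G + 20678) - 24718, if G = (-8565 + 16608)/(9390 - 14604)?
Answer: -7024201/1738 ≈ -4041.5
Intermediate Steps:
G = -2681/1738 (G = 8043/(-5214) = 8043*(-1/5214) = -2681/1738 ≈ -1.5426)
(G + 20678) - 24718 = (-2681/1738 + 20678) - 24718 = 35935683/1738 - 24718 = -7024201/1738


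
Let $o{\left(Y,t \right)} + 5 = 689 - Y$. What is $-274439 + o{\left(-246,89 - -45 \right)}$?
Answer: $-273509$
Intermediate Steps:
$o{\left(Y,t \right)} = 684 - Y$ ($o{\left(Y,t \right)} = -5 - \left(-689 + Y\right) = 684 - Y$)
$-274439 + o{\left(-246,89 - -45 \right)} = -274439 + \left(684 - -246\right) = -274439 + \left(684 + 246\right) = -274439 + 930 = -273509$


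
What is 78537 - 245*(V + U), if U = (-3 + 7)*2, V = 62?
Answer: 61387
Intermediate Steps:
U = 8 (U = 4*2 = 8)
78537 - 245*(V + U) = 78537 - 245*(62 + 8) = 78537 - 245*70 = 78537 - 1*17150 = 78537 - 17150 = 61387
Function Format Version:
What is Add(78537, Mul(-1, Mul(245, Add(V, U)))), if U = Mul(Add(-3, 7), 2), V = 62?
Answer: 61387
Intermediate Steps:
U = 8 (U = Mul(4, 2) = 8)
Add(78537, Mul(-1, Mul(245, Add(V, U)))) = Add(78537, Mul(-1, Mul(245, Add(62, 8)))) = Add(78537, Mul(-1, Mul(245, 70))) = Add(78537, Mul(-1, 17150)) = Add(78537, -17150) = 61387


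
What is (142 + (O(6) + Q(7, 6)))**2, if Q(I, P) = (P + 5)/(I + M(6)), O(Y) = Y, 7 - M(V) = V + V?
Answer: 94249/4 ≈ 23562.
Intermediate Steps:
M(V) = 7 - 2*V (M(V) = 7 - (V + V) = 7 - 2*V)
Q(I, P) = (5 + P)/(-5 + I) (Q(I, P) = (P + 5)/(I + (7 - 2*6)) = (5 + P)/(I + (7 - 12)) = (5 + P)/(I - 5) = (5 + P)/(-5 + I))
(142 + (O(6) + Q(7, 6)))**2 = (142 + (6 + (5 + 6)/(-5 + 7)))**2 = (142 + (6 + 11/2))**2 = (142 + 23/2)**2 = (307/2)**2 = 94249/4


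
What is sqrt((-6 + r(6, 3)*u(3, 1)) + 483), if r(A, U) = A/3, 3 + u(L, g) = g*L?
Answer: 3*sqrt(53) ≈ 21.840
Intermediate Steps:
u(L, g) = -3 + L*g (u(L, g) = -3 + g*L = -3 + L*g)
r(A, U) = A/3 (r(A, U) = A*(1/3) = A/3)
sqrt((-6 + r(6, 3)*u(3, 1)) + 483) = sqrt((-6 + ((1/3)*6)*(-3 + 3*1)) + 483) = sqrt((-6 + 2*(-3 + 3)) + 483) = sqrt((-6 + 2*0) + 483) = sqrt((-6 + 0) + 483) = sqrt(-6 + 483) = sqrt(477) = 3*sqrt(53)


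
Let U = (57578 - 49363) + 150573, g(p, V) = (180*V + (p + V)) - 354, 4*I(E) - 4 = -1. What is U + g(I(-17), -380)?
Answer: 358619/4 ≈ 89655.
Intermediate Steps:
I(E) = 3/4 (I(E) = 1 + (1/4)*(-1) = 1 - 1/4 = 3/4)
g(p, V) = -354 + p + 181*V (g(p, V) = (180*V + (V + p)) - 354 = (p + 181*V) - 354 = -354 + p + 181*V)
U = 158788 (U = 8215 + 150573 = 158788)
U + g(I(-17), -380) = 158788 + (-354 + 3/4 + 181*(-380)) = 158788 + (-354 + 3/4 - 68780) = 158788 - 276533/4 = 358619/4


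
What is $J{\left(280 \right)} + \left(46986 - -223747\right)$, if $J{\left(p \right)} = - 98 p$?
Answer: $243293$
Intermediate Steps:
$J{\left(280 \right)} + \left(46986 - -223747\right) = \left(-98\right) 280 + \left(46986 - -223747\right) = -27440 + \left(46986 + 223747\right) = -27440 + 270733 = 243293$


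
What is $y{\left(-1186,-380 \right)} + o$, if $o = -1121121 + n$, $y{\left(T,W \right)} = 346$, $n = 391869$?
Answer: $-728906$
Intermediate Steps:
$o = -729252$ ($o = -1121121 + 391869 = -729252$)
$y{\left(-1186,-380 \right)} + o = 346 - 729252 = -728906$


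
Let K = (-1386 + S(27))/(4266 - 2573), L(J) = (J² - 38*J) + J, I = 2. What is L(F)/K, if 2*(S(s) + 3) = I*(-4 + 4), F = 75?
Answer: -1608350/463 ≈ -3473.8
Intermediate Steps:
S(s) = -3 (S(s) = -3 + (2*(-4 + 4))/2 = -3 + (2*0)/2 = -3 + (½)*0 = -3 + 0 = -3)
L(J) = J² - 37*J
K = -1389/1693 (K = (-1386 - 3)/(4266 - 2573) = -1389/1693 ≈ -0.82044)
L(F)/K = (75*(-37 + 75))/(-1389/1693) = (75*38)*(-1693/1389) = 2850*(-1693/1389) = -1608350/463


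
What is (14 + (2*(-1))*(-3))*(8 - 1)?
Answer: 140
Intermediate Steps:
(14 + (2*(-1))*(-3))*(8 - 1) = (14 - 2*(-3))*7 = (14 + 6)*7 = 20*7 = 140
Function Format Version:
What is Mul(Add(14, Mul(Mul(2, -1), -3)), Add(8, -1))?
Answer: 140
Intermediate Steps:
Mul(Add(14, Mul(Mul(2, -1), -3)), Add(8, -1)) = Mul(Add(14, Mul(-2, -3)), 7) = Mul(Add(14, 6), 7) = Mul(20, 7) = 140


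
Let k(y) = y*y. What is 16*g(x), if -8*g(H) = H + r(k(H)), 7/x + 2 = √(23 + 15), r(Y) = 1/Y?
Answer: -302/119 - 207*√38/833 ≈ -4.0697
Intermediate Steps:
k(y) = y²
x = 7/(-2 + √38) (x = 7/(-2 + √(23 + 15)) = 7/(-2 + √38) ≈ 1.6809)
g(H) = -H/8 - 1/(8*H²) (g(H) = -(H + 1/(H²))/8 = -(H + H⁻²)/8 = -H/8 - 1/(8*H²))
16*g(x) = 16*((-1 - (7/17 + 7*√38/34)³)/(8*(7/17 + 7*√38/34)²)) = 2*(-1 - (7/17 + 7*√38/34)³)/(7/17 + 7*√38/34)²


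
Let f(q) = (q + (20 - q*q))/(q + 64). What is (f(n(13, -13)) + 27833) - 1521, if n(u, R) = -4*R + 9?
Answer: 657072/25 ≈ 26283.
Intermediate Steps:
n(u, R) = 9 - 4*R
f(q) = (20 + q - q²)/(64 + q) (f(q) = (q + (20 - q²))/(64 + q) = (20 + q - q²)/(64 + q))
(f(n(13, -13)) + 27833) - 1521 = ((20 + (9 - 4*(-13)) - (9 - 4*(-13))²)/(64 + (9 - 4*(-13))) + 27833) - 1521 = ((20 + (9 + 52) - (9 + 52)²)/(64 + (9 + 52)) + 27833) - 1521 = ((20 + 61 - 1*61²)/(64 + 61) + 27833) - 1521 = ((20 + 61 - 1*3721)/125 + 27833) - 1521 = ((20 + 61 - 3721)/125 + 27833) - 1521 = ((1/125)*(-3640) + 27833) - 1521 = (-728/25 + 27833) - 1521 = 695097/25 - 1521 = 657072/25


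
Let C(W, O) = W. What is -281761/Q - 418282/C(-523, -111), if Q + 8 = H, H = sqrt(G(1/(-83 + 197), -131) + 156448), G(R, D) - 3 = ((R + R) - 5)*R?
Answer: 208699387732346/265736938583 - 16060377*sqrt(508309157)/508101221 ≈ 72.722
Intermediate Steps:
G(R, D) = 3 + R*(-5 + 2*R) (G(R, D) = 3 + ((R + R) - 5)*R = 3 + (2*R - 5)*R = 3 + (-5 + 2*R)*R = 3 + R*(-5 + 2*R))
H = sqrt(508309157)/57 (H = sqrt((3 - 5/(-83 + 197) + 2*(1/(-83 + 197))**2) + 156448) = sqrt((3 - 5/114 + 2*(1/114)**2) + 156448) = sqrt((3 - 5*1/114 + 2*(1/114)**2) + 156448) = sqrt((3 - 5/114 + 2*(1/12996)) + 156448) = sqrt((3 - 5/114 + 1/6498) + 156448) = sqrt(9605/3249 + 156448) = sqrt(508309157/3249) = sqrt(508309157)/57 ≈ 395.54)
Q = -8 + sqrt(508309157)/57 ≈ 387.54
-281761/Q - 418282/C(-523, -111) = -281761/(-8 + sqrt(508309157)/57) - 418282/(-523) = -281761/(-8 + sqrt(508309157)/57) - 418282*(-1/523) = -281761/(-8 + sqrt(508309157)/57) + 418282/523 = 418282/523 - 281761/(-8 + sqrt(508309157)/57)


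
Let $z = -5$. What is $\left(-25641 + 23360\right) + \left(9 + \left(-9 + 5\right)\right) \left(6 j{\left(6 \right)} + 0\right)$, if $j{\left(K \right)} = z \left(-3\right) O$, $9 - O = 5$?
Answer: $-481$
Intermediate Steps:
$O = 4$ ($O = 9 - 5 = 4$)
$j{\left(K \right)} = 60$ ($j{\left(K \right)} = \left(-5\right) \left(-3\right) 4 = 15 \cdot 4 = 60$)
$\left(-25641 + 23360\right) + \left(9 + \left(-9 + 5\right)\right) \left(6 j{\left(6 \right)} + 0\right) = \left(-25641 + 23360\right) + \left(9 + \left(-9 + 5\right)\right) \left(6 \cdot 60 + 0\right) = -2281 + \left(9 - 4\right) \left(360 + 0\right) = -2281 + 5 \cdot 360 = -2281 + 1800 = -481$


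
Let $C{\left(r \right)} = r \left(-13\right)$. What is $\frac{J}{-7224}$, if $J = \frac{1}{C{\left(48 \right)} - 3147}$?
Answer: $\frac{1}{27241704} \approx 3.6708 \cdot 10^{-8}$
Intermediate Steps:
$C{\left(r \right)} = - 13 r$
$J = - \frac{1}{3771}$ ($J = \frac{1}{\left(-13\right) 48 - 3147} = \frac{1}{-624 - 3147} = \frac{1}{-3771} = - \frac{1}{3771} \approx -0.00026518$)
$\frac{J}{-7224} = - \frac{1}{3771 \left(-7224\right)} = \left(- \frac{1}{3771}\right) \left(- \frac{1}{7224}\right) = \frac{1}{27241704}$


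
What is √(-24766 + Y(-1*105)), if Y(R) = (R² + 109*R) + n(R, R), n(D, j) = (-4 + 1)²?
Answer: I*√25177 ≈ 158.67*I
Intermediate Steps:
n(D, j) = 9 (n(D, j) = (-3)² = 9)
Y(R) = 9 + R² + 109*R (Y(R) = (R² + 109*R) + 9 = 9 + R² + 109*R)
√(-24766 + Y(-1*105)) = √(-24766 + (9 + (-1*105)² + 109*(-1*105))) = √(-24766 + (9 + (-105)² + 109*(-105))) = √(-24766 + (9 + 11025 - 11445)) = √(-24766 - 411) = √(-25177) = I*√25177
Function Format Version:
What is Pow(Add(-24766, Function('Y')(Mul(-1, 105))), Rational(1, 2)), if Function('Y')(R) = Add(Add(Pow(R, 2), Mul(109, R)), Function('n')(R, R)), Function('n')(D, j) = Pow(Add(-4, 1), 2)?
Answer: Mul(I, Pow(25177, Rational(1, 2))) ≈ Mul(158.67, I)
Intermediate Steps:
Function('n')(D, j) = 9 (Function('n')(D, j) = Pow(-3, 2) = 9)
Function('Y')(R) = Add(9, Pow(R, 2), Mul(109, R)) (Function('Y')(R) = Add(Add(Pow(R, 2), Mul(109, R)), 9) = Add(9, Pow(R, 2), Mul(109, R)))
Pow(Add(-24766, Function('Y')(Mul(-1, 105))), Rational(1, 2)) = Pow(Add(-24766, Add(9, Pow(Mul(-1, 105), 2), Mul(109, Mul(-1, 105)))), Rational(1, 2)) = Pow(Add(-24766, Add(9, Pow(-105, 2), Mul(109, -105))), Rational(1, 2)) = Pow(Add(-24766, Add(9, 11025, -11445)), Rational(1, 2)) = Pow(Add(-24766, -411), Rational(1, 2)) = Pow(-25177, Rational(1, 2)) = Mul(I, Pow(25177, Rational(1, 2)))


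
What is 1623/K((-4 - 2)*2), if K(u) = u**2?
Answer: 541/48 ≈ 11.271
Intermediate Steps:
1623/K((-4 - 2)*2) = 1623/(((-4 - 2)*2)**2) = 1623/((-6*2)**2) = 1623/((-12)**2) = 1623/144 = 1623*(1/144) = 541/48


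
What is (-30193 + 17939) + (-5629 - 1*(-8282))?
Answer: -9601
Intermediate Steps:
(-30193 + 17939) + (-5629 - 1*(-8282)) = -12254 + (-5629 + 8282) = -12254 + 2653 = -9601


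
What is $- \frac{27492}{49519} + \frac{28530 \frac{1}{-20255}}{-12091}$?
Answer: $- \frac{1346293226958}{2425472361679} \approx -0.55506$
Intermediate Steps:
$- \frac{27492}{49519} + \frac{28530 \frac{1}{-20255}}{-12091} = \left(-27492\right) \frac{1}{49519} + 28530 \left(- \frac{1}{20255}\right) \left(- \frac{1}{12091}\right) = - \frac{27492}{49519} - - \frac{5706}{48980641} = - \frac{27492}{49519} + \frac{5706}{48980641} = - \frac{1346293226958}{2425472361679}$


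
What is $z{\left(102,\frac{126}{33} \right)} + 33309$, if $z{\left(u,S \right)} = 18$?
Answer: $33327$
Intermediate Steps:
$z{\left(102,\frac{126}{33} \right)} + 33309 = 18 + 33309 = 33327$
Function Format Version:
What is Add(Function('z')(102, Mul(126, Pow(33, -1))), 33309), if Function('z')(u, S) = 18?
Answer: 33327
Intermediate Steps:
Add(Function('z')(102, Mul(126, Pow(33, -1))), 33309) = Add(18, 33309) = 33327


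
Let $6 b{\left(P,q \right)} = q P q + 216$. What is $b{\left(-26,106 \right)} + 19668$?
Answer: $- \frac{86956}{3} \approx -28985.0$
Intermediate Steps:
$b{\left(P,q \right)} = 36 + \frac{P q^{2}}{6}$ ($b{\left(P,q \right)} = \frac{q P q + 216}{6} = \frac{P q q + 216}{6} = \frac{P q^{2} + 216}{6} = \frac{216 + P q^{2}}{6} = 36 + \frac{P q^{2}}{6}$)
$b{\left(-26,106 \right)} + 19668 = \left(36 + \frac{1}{6} \left(-26\right) 106^{2}\right) + 19668 = \left(36 + \frac{1}{6} \left(-26\right) 11236\right) + 19668 = \left(36 - \frac{146068}{3}\right) + 19668 = - \frac{145960}{3} + 19668 = - \frac{86956}{3}$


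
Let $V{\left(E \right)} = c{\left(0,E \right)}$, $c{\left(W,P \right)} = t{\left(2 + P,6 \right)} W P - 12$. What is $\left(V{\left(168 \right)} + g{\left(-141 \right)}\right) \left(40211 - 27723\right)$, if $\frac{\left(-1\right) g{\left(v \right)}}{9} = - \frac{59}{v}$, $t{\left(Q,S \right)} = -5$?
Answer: $- \frac{9253608}{47} \approx -1.9689 \cdot 10^{5}$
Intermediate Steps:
$g{\left(v \right)} = \frac{531}{v}$ ($g{\left(v \right)} = - 9 \left(- \frac{59}{v}\right) = \frac{531}{v}$)
$c{\left(W,P \right)} = -12 - 5 P W$ ($c{\left(W,P \right)} = - 5 W P - 12 = - 5 P W - 12 = -12 - 5 P W$)
$V{\left(E \right)} = -12$ ($V{\left(E \right)} = -12 - 5 E 0 = -12 + 0 = -12$)
$\left(V{\left(168 \right)} + g{\left(-141 \right)}\right) \left(40211 - 27723\right) = \left(-12 + \frac{531}{-141}\right) \left(40211 - 27723\right) = \left(-12 + 531 \left(- \frac{1}{141}\right)\right) 12488 = \left(-12 - \frac{177}{47}\right) 12488 = \left(- \frac{741}{47}\right) 12488 = - \frac{9253608}{47}$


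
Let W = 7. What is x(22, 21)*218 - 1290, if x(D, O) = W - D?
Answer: -4560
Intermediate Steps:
x(D, O) = 7 - D
x(22, 21)*218 - 1290 = (7 - 1*22)*218 - 1290 = (7 - 22)*218 - 1290 = -15*218 - 1290 = -3270 - 1290 = -4560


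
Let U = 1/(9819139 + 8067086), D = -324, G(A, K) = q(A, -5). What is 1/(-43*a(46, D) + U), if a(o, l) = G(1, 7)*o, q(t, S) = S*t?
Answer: 17886225/176894765251 ≈ 0.00010111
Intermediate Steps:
G(A, K) = -5*A
a(o, l) = -5*o (a(o, l) = (-5*1)*o = -5*o)
U = 1/17886225 ≈ 5.5909e-8
1/(-43*a(46, D) + U) = 1/(-(-215)*46 + 1/17886225) = 1/(-43*(-230) + 1/17886225) = 1/(9890 + 1/17886225) = 1/(176894765251/17886225) = 17886225/176894765251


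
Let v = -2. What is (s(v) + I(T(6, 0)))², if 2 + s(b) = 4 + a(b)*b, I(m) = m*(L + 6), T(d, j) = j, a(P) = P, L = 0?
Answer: 36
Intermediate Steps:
I(m) = 6*m (I(m) = m*(0 + 6) = m*6 = 6*m)
s(b) = 2 + b² (s(b) = -2 + (4 + b*b) = -2 + (4 + b²) = 2 + b²)
(s(v) + I(T(6, 0)))² = ((2 + (-2)²) + 6*0)² = ((2 + 4) + 0)² = (6 + 0)² = 6² = 36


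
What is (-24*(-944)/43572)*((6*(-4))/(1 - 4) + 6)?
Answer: 26432/3631 ≈ 7.2795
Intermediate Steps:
(-24*(-944)/43572)*((6*(-4))/(1 - 4) + 6) = (22656*(1/43572))*(-24/(-3) + 6) = 1888*(-24*(-⅓) + 6)/3631 = 1888*(8 + 6)/3631 = (1888/3631)*14 = 26432/3631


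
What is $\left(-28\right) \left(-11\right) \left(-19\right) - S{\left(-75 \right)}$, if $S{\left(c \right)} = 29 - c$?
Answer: $-5956$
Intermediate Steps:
$\left(-28\right) \left(-11\right) \left(-19\right) - S{\left(-75 \right)} = \left(-28\right) \left(-11\right) \left(-19\right) - \left(29 - -75\right) = 308 \left(-19\right) - \left(29 + 75\right) = -5852 - 104 = -5956$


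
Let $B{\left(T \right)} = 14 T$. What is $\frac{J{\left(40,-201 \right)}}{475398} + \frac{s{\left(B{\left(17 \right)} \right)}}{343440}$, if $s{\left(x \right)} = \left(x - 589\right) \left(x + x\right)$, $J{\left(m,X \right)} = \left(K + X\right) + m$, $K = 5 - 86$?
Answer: $- \frac{11154701}{22905540} \approx -0.48699$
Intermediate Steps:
$K = -81$
$J{\left(m,X \right)} = -81 + X + m$ ($J{\left(m,X \right)} = \left(-81 + X\right) + m = -81 + X + m$)
$s{\left(x \right)} = 2 x \left(-589 + x\right)$ ($s{\left(x \right)} = \left(-589 + x\right) 2 x = 2 x \left(-589 + x\right)$)
$\frac{J{\left(40,-201 \right)}}{475398} + \frac{s{\left(B{\left(17 \right)} \right)}}{343440} = \frac{-81 - 201 + 40}{475398} + \frac{2 \cdot 14 \cdot 17 \left(-589 + 14 \cdot 17\right)}{343440} = \left(-242\right) \frac{1}{475398} + 2 \cdot 238 \left(-589 + 238\right) \frac{1}{343440} = - \frac{11}{21609} + 2 \cdot 238 \left(-351\right) \frac{1}{343440} = - \frac{11}{21609} - \frac{1547}{3180} = - \frac{11154701}{22905540}$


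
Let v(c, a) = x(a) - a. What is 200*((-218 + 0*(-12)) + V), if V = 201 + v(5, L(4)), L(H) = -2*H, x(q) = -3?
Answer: -2400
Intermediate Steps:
v(c, a) = -3 - a
V = 206 (V = 201 + (-3 - (-2)*4) = 201 + (-3 - 1*(-8)) = 201 + (-3 + 8) = 201 + 5 = 206)
200*((-218 + 0*(-12)) + V) = 200*((-218 + 0*(-12)) + 206) = 200*((-218 + 0) + 206) = 200*(-218 + 206) = 200*(-12) = -2400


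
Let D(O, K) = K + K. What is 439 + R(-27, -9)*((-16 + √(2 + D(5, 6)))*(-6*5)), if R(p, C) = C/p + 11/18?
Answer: 2677/3 - 85*√14/3 ≈ 786.32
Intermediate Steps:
R(p, C) = 11/18 + C/p (R(p, C) = C/p + 11*(1/18) = C/p + 11/18 = 11/18 + C/p)
D(O, K) = 2*K
439 + R(-27, -9)*((-16 + √(2 + D(5, 6)))*(-6*5)) = 439 + (11/18 - 9/(-27))*((-16 + √(2 + 2*6))*(-6*5)) = 439 + (11/18 - 9*(-1/27))*((-16 + √(2 + 12))*(-30)) = 439 + (11/18 + ⅓)*((-16 + √14)*(-30)) = 439 + 17*(480 - 30*√14)/18 = 439 + (1360/3 - 85*√14/3) = 2677/3 - 85*√14/3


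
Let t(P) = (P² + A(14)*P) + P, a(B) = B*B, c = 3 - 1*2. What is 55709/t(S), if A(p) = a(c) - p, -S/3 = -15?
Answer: 55709/1485 ≈ 37.514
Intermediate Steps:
c = 1 (c = 3 - 2 = 1)
S = 45 (S = -3*(-15) = 45)
a(B) = B²
A(p) = 1 - p (A(p) = 1² - p = 1 - p)
t(P) = P² - 12*P (t(P) = (P² + (1 - 1*14)*P) + P = (P² + (1 - 14)*P) + P = (P² - 13*P) + P = P² - 12*P)
55709/t(S) = 55709/((45*(-12 + 45))) = 55709/((45*33)) = 55709/1485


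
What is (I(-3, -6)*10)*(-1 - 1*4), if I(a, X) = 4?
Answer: -200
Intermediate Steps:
(I(-3, -6)*10)*(-1 - 1*4) = (4*10)*(-1 - 1*4) = 40*(-1 - 4) = 40*(-5) = -200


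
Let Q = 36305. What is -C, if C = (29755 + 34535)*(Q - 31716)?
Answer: -295026810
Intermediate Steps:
C = 295026810 (C = (29755 + 34535)*(36305 - 31716) = 64290*4589 = 295026810)
-C = -1*295026810 = -295026810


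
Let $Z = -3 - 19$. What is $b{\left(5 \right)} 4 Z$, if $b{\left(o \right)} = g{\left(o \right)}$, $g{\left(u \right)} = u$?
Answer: $-440$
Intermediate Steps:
$b{\left(o \right)} = o$
$Z = -22$
$b{\left(5 \right)} 4 Z = 5 \cdot 4 \left(-22\right) = 20 \left(-22\right) = -440$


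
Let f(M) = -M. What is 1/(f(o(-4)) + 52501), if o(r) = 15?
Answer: 1/52486 ≈ 1.9053e-5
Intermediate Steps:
1/(f(o(-4)) + 52501) = 1/(-1*15 + 52501) = 1/(-15 + 52501) = 1/52486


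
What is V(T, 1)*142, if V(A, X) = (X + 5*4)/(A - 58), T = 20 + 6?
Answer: -1491/16 ≈ -93.188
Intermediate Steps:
T = 26
V(A, X) = (20 + X)/(-58 + A) (V(A, X) = (X + 20)/(-58 + A) = (20 + X)/(-58 + A))
V(T, 1)*142 = ((20 + 1)/(-58 + 26))*142 = (21/(-32))*142 = -1/32*21*142 = -21/32*142 = -1491/16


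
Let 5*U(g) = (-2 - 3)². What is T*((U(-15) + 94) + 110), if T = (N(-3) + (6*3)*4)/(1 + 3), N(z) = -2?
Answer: 7315/2 ≈ 3657.5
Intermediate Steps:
U(g) = 5 (U(g) = (-2 - 3)²/5 = (⅕)*(-5)² = (⅕)*25 = 5)
T = 35/2 (T = (-2 + (6*3)*4)/(1 + 3) = (-2 + 18*4)/4 = (-2 + 72)*(¼) = 70*(¼) = 35/2 ≈ 17.500)
T*((U(-15) + 94) + 110) = 35*((5 + 94) + 110)/2 = 35*(99 + 110)/2 = (35/2)*209 = 7315/2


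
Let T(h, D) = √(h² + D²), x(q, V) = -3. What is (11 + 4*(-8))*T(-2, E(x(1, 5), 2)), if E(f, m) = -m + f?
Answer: -21*√29 ≈ -113.09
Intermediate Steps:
E(f, m) = f - m
T(h, D) = √(D² + h²)
(11 + 4*(-8))*T(-2, E(x(1, 5), 2)) = (11 + 4*(-8))*√((-3 - 1*2)² + (-2)²) = (11 - 32)*√((-3 - 2)² + 4) = -21*√((-5)² + 4) = -21*√(25 + 4) = -21*√29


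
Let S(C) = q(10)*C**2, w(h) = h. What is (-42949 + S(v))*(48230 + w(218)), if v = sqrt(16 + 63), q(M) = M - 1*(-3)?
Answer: -2031037056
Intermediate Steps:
q(M) = 3 + M (q(M) = M + 3 = 3 + M)
v = sqrt(79) ≈ 8.8882
S(C) = 13*C**2 (S(C) = (3 + 10)*C**2 = 13*C**2)
(-42949 + S(v))*(48230 + w(218)) = (-42949 + 13*(sqrt(79))**2)*(48230 + 218) = (-42949 + 13*79)*48448 = (-42949 + 1027)*48448 = -41922*48448 = -2031037056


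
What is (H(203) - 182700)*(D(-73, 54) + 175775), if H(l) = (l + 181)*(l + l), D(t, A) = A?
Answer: -4711513884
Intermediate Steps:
H(l) = 2*l*(181 + l) (H(l) = (181 + l)*(2*l) = 2*l*(181 + l))
(H(203) - 182700)*(D(-73, 54) + 175775) = (2*203*(181 + 203) - 182700)*(54 + 175775) = (2*203*384 - 182700)*175829 = (155904 - 182700)*175829 = -26796*175829 = -4711513884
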